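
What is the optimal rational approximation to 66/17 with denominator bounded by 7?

27/7

Expand x = 66/17 as a continued fraction with the Euclidean algorithm:
  66 = 3*17 + 15, so a_0 = 3.
  17 = 1*15 + 2, so a_1 = 1.
  15 = 7*2 + 1, so a_2 = 7.
  2 = 2*1 + 0, so a_3 = 2.
so x = [3; 1, 7, 2].
Convergents (p_i = a_i*p_{i-1} + p_{i-2}, q_i = a_i*q_{i-1} + q_{i-2} with p_{-2}=0, p_{-1}=1, q_{-2}=1, q_{-1}=0), until the denominator exceeds 7:
  i=0: a_0=3, p_0 = 3*1 + 0 = 3, q_0 = 3*0 + 1 = 1.
  i=1: a_1=1, p_1 = 1*3 + 1 = 4, q_1 = 1*1 + 0 = 1.
  i=2: a_2=7, p_2 = 7*4 + 3 = 31, q_2 = 7*1 + 1 = 8.
q_2 = 8 > 7, so the last convergent with denominator <= 7 is p_1/q_1 = 4/1.
The closest fraction with denominator <= 7 is either p_1/q_1 or the intermediate fraction (k*p_1 + p_0)/(k*q_1 + q_0) with the largest k >= 1 whose denominator stays <= 7; these approach x as k grows, and every other convergent or intermediate fraction in range is farther away.
Largest k: floor((7 - q_0)/q_1) = floor((7 - 1)/1) = 6.
That gives (6*4 + 3)/(6*1 + 1) = 27/7.
Compare the errors: |x - 4/1| = |66*1 - 4*17|/(17*1) = 2/17, and |x - 27/7| = |66*7 - 27*17|/(17*7) = 3/119.
Cross-multiplying, 3*17 = 51 < 238 = 2*119, so 3/119 is smaller: the intermediate fraction 27/7 is closer to x than 4/1.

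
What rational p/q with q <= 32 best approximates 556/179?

59/19

Expand x = 556/179 as a continued fraction with the Euclidean algorithm:
  556 = 3*179 + 19, so a_0 = 3.
  179 = 9*19 + 8, so a_1 = 9.
  19 = 2*8 + 3, so a_2 = 2.
  8 = 2*3 + 2, so a_3 = 2.
  3 = 1*2 + 1, so a_4 = 1.
  2 = 2*1 + 0, so a_5 = 2.
so x = [3; 9, 2, 2, 1, 2].
Convergents (p_i = a_i*p_{i-1} + p_{i-2}, q_i = a_i*q_{i-1} + q_{i-2} with p_{-2}=0, p_{-1}=1, q_{-2}=1, q_{-1}=0), until the denominator exceeds 32:
  i=0: a_0=3, p_0 = 3*1 + 0 = 3, q_0 = 3*0 + 1 = 1.
  i=1: a_1=9, p_1 = 9*3 + 1 = 28, q_1 = 9*1 + 0 = 9.
  i=2: a_2=2, p_2 = 2*28 + 3 = 59, q_2 = 2*9 + 1 = 19.
  i=3: a_3=2, p_3 = 2*59 + 28 = 146, q_3 = 2*19 + 9 = 47.
q_3 = 47 > 32, so the last convergent with denominator <= 32 is p_2/q_2 = 59/19.
The closest fraction with denominator <= 32 is either p_2/q_2 or the intermediate fraction (k*p_2 + p_1)/(k*q_2 + q_1) with the largest k >= 1 whose denominator stays <= 32; these approach x as k grows, and every other convergent or intermediate fraction in range is farther away.
Largest k: floor((32 - q_1)/q_2) = floor((32 - 9)/19) = 1.
That gives (1*59 + 28)/(1*19 + 9) = 87/28.
Compare the errors: |x - 59/19| = |556*19 - 59*179|/(179*19) = 3/3401, and |x - 87/28| = |556*28 - 87*179|/(179*28) = 5/5012.
Cross-multiplying, 3*5012 = 15036 < 17005 = 5*3401, so 3/3401 is smaller: the convergent 59/19 is closer to x than 87/28.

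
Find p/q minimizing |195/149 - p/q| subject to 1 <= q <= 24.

Expand x = 195/149 as a continued fraction with the Euclidean algorithm:
  195 = 1*149 + 46, so a_0 = 1.
  149 = 3*46 + 11, so a_1 = 3.
  46 = 4*11 + 2, so a_2 = 4.
  11 = 5*2 + 1, so a_3 = 5.
  2 = 2*1 + 0, so a_4 = 2.
so x = [1; 3, 4, 5, 2].
Convergents (p_i = a_i*p_{i-1} + p_{i-2}, q_i = a_i*q_{i-1} + q_{i-2} with p_{-2}=0, p_{-1}=1, q_{-2}=1, q_{-1}=0), until the denominator exceeds 24:
  i=0: a_0=1, p_0 = 1*1 + 0 = 1, q_0 = 1*0 + 1 = 1.
  i=1: a_1=3, p_1 = 3*1 + 1 = 4, q_1 = 3*1 + 0 = 3.
  i=2: a_2=4, p_2 = 4*4 + 1 = 17, q_2 = 4*3 + 1 = 13.
  i=3: a_3=5, p_3 = 5*17 + 4 = 89, q_3 = 5*13 + 3 = 68.
q_3 = 68 > 24, so the last convergent with denominator <= 24 is p_2/q_2 = 17/13.
The closest fraction with denominator <= 24 is either p_2/q_2 or the intermediate fraction (k*p_2 + p_1)/(k*q_2 + q_1) with the largest k >= 1 whose denominator stays <= 24; these approach x as k grows, and every other convergent or intermediate fraction in range is farther away.
Largest k: floor((24 - q_1)/q_2) = floor((24 - 3)/13) = 1.
That gives (1*17 + 4)/(1*13 + 3) = 21/16.
Compare the errors: |x - 17/13| = |195*13 - 17*149|/(149*13) = 2/1937, and |x - 21/16| = |195*16 - 21*149|/(149*16) = 9/2384.
Cross-multiplying, 2*2384 = 4768 < 17433 = 9*1937, so 2/1937 is smaller: the convergent 17/13 is closer to x than 21/16.

17/13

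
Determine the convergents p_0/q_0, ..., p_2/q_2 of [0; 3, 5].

Using the convergent recurrence p_i = a_i*p_{i-1} + p_{i-2}, q_i = a_i*q_{i-1} + q_{i-2} with p_{-2}=0, p_{-1}=1, q_{-2}=1, q_{-1}=0:
  i=0: a_0=0, p_0 = 0*1 + 0 = 0, q_0 = 0*0 + 1 = 1.
  i=1: a_1=3, p_1 = 3*0 + 1 = 1, q_1 = 3*1 + 0 = 3.
  i=2: a_2=5, p_2 = 5*1 + 0 = 5, q_2 = 5*3 + 1 = 16.

0/1, 1/3, 5/16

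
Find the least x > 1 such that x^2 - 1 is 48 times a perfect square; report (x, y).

First expand sqrt(48) as a continued fraction. With x_i = (sqrt(48) + m_i)/d_i and (m_0, d_0) = (0, 1): a_0 = floor(sqrt(48)) = 6, since 6^2 = 36 <= 48 < 49 = 7^2.
Iterate m_{i+1} = d_i*a_i - m_i, d_{i+1} = (48 - m_{i+1}^2)/d_i, a_{i+1} = floor((a_0 + m_{i+1})/d_{i+1}):
  m_1 = 1*6 - 0 = 6, d_1 = (48 - 6^2)/1 = 12/1 = 12, a_1 = floor((6 + 6)/12) = 1.
  m_2 = 12*1 - 6 = 6, d_2 = (48 - 6^2)/12 = 12/12 = 1, a_2 = floor((6 + 6)/1) = 12.
  m_3 = 1*12 - 6 = 6, d_3 = (48 - 6^2)/1 = 12/1 = 12: (m_3, d_3) = (m_1, d_1) = (6, 12), so from here the quotients repeat a_1, a_2; the period length is 2.
So sqrt(48) = [6; (1, 12)] with period length k = 2.
k is even, so the fundamental solution of x^2 - 48y^2 = 1 is (p_{k-1}, q_{k-1}) = (p_1, q_1); compute convergents through index 1.
Convergents (p_i = a_i*p_{i-1} + p_{i-2}, q_i = a_i*q_{i-1} + q_{i-2} with p_{-2}=0, p_{-1}=1, q_{-2}=1, q_{-1}=0):
  i=0: a_0=6, p_0 = 6*1 + 0 = 6, q_0 = 6*0 + 1 = 1.
  i=1: a_1=1, p_1 = 1*6 + 1 = 7, q_1 = 1*1 + 0 = 1.
Check: 7^2 - 48*1^2 = 49 - 48 = 1, so (x, y) = (7, 1) solves the equation, and by the theorem it is the least positive solution.

(x, y) = (7, 1)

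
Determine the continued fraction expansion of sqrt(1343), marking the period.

[36; (1, 1, 1, 4, 1, 35, 1, 4, 1, 1, 1, 72)]

Write x_i = (sqrt(1343) + m_i)/d_i with (m_0, d_0) = (0, 1). a_0 = floor(sqrt(1343)) = 36, since 36^2 = 1296 <= 1343 < 1369 = 37^2.
Iterate m_{i+1} = d_i*a_i - m_i, d_{i+1} = (1343 - m_{i+1}^2)/d_i, a_{i+1} = floor((a_0 + m_{i+1})/d_{i+1}):
  m_1 = 1*36 - 0 = 36, d_1 = (1343 - 36^2)/1 = 47/1 = 47, a_1 = floor((36 + 36)/47) = 1.
  m_2 = 47*1 - 36 = 11, d_2 = (1343 - 11^2)/47 = 1222/47 = 26, a_2 = floor((36 + 11)/26) = 1.
  m_3 = 26*1 - 11 = 15, d_3 = (1343 - 15^2)/26 = 1118/26 = 43, a_3 = floor((36 + 15)/43) = 1.
  m_4 = 43*1 - 15 = 28, d_4 = (1343 - 28^2)/43 = 559/43 = 13, a_4 = floor((36 + 28)/13) = 4.
  m_5 = 13*4 - 28 = 24, d_5 = (1343 - 24^2)/13 = 767/13 = 59, a_5 = floor((36 + 24)/59) = 1.
  m_6 = 59*1 - 24 = 35, d_6 = (1343 - 35^2)/59 = 118/59 = 2, a_6 = floor((36 + 35)/2) = 35.
  m_7 = 2*35 - 35 = 35, d_7 = (1343 - 35^2)/2 = 118/2 = 59, a_7 = floor((36 + 35)/59) = 1.
  m_8 = 59*1 - 35 = 24, d_8 = (1343 - 24^2)/59 = 767/59 = 13, a_8 = floor((36 + 24)/13) = 4.
  m_9 = 13*4 - 24 = 28, d_9 = (1343 - 28^2)/13 = 559/13 = 43, a_9 = floor((36 + 28)/43) = 1.
  m_10 = 43*1 - 28 = 15, d_10 = (1343 - 15^2)/43 = 1118/43 = 26, a_10 = floor((36 + 15)/26) = 1.
  m_11 = 26*1 - 15 = 11, d_11 = (1343 - 11^2)/26 = 1222/26 = 47, a_11 = floor((36 + 11)/47) = 1.
  m_12 = 47*1 - 11 = 36, d_12 = (1343 - 36^2)/47 = 47/47 = 1, a_12 = floor((36 + 36)/1) = 72.
  m_13 = 1*72 - 36 = 36, d_13 = (1343 - 36^2)/1 = 47/1 = 47: (m_13, d_13) = (m_1, d_1) = (36, 47), so from here the quotients repeat a_1, ..., a_12; the period length is 12.
Hence the expansion of sqrt(1343) is a_0 = 36 followed by the repeating block 1, 1, 1, 4, 1, 35, 1, 4, 1, 1, 1, 72 (period 12).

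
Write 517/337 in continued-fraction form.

Run the Euclidean algorithm on 517 and 337; the successive quotients are the partial quotients a_0, a_1, ... (each step inverts the fractional part left over by the previous one):
  517 = 1*337 + 180, so a_0 = 1.
  337 = 1*180 + 157, so a_1 = 1.
  180 = 1*157 + 23, so a_2 = 1.
  157 = 6*23 + 19, so a_3 = 6.
  23 = 1*19 + 4, so a_4 = 1.
  19 = 4*4 + 3, so a_5 = 4.
  4 = 1*3 + 1, so a_6 = 1.
  3 = 3*1 + 0, so a_7 = 3.
The remainder reaches 0 after 8 divisions, so the expansion has 8 partial quotients, read off in order.

[1; 1, 1, 6, 1, 4, 1, 3]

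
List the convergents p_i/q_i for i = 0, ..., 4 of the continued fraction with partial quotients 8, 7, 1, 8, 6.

Using the convergent recurrence p_i = a_i*p_{i-1} + p_{i-2}, q_i = a_i*q_{i-1} + q_{i-2} with p_{-2}=0, p_{-1}=1, q_{-2}=1, q_{-1}=0:
  i=0: a_0=8, p_0 = 8*1 + 0 = 8, q_0 = 8*0 + 1 = 1.
  i=1: a_1=7, p_1 = 7*8 + 1 = 57, q_1 = 7*1 + 0 = 7.
  i=2: a_2=1, p_2 = 1*57 + 8 = 65, q_2 = 1*7 + 1 = 8.
  i=3: a_3=8, p_3 = 8*65 + 57 = 577, q_3 = 8*8 + 7 = 71.
  i=4: a_4=6, p_4 = 6*577 + 65 = 3527, q_4 = 6*71 + 8 = 434.

8/1, 57/7, 65/8, 577/71, 3527/434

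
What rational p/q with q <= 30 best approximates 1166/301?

31/8

Expand x = 1166/301 as a continued fraction with the Euclidean algorithm:
  1166 = 3*301 + 263, so a_0 = 3.
  301 = 1*263 + 38, so a_1 = 1.
  263 = 6*38 + 35, so a_2 = 6.
  38 = 1*35 + 3, so a_3 = 1.
  35 = 11*3 + 2, so a_4 = 11.
  3 = 1*2 + 1, so a_5 = 1.
  2 = 2*1 + 0, so a_6 = 2.
so x = [3; 1, 6, 1, 11, 1, 2].
Convergents (p_i = a_i*p_{i-1} + p_{i-2}, q_i = a_i*q_{i-1} + q_{i-2} with p_{-2}=0, p_{-1}=1, q_{-2}=1, q_{-1}=0), until the denominator exceeds 30:
  i=0: a_0=3, p_0 = 3*1 + 0 = 3, q_0 = 3*0 + 1 = 1.
  i=1: a_1=1, p_1 = 1*3 + 1 = 4, q_1 = 1*1 + 0 = 1.
  i=2: a_2=6, p_2 = 6*4 + 3 = 27, q_2 = 6*1 + 1 = 7.
  i=3: a_3=1, p_3 = 1*27 + 4 = 31, q_3 = 1*7 + 1 = 8.
  i=4: a_4=11, p_4 = 11*31 + 27 = 368, q_4 = 11*8 + 7 = 95.
q_4 = 95 > 30, so the last convergent with denominator <= 30 is p_3/q_3 = 31/8.
The closest fraction with denominator <= 30 is either p_3/q_3 or the intermediate fraction (k*p_3 + p_2)/(k*q_3 + q_2) with the largest k >= 1 whose denominator stays <= 30; these approach x as k grows, and every other convergent or intermediate fraction in range is farther away.
Largest k: floor((30 - q_2)/q_3) = floor((30 - 7)/8) = 2.
That gives (2*31 + 27)/(2*8 + 7) = 89/23.
Compare the errors: |x - 31/8| = |1166*8 - 31*301|/(301*8) = 3/2408, and |x - 89/23| = |1166*23 - 89*301|/(301*23) = 29/6923.
Cross-multiplying, 3*6923 = 20769 < 69832 = 29*2408, so 3/2408 is smaller: the convergent 31/8 is closer to x than 89/23.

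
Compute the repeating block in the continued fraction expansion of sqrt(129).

Write x_i = (sqrt(129) + m_i)/d_i with (m_0, d_0) = (0, 1). a_0 = floor(sqrt(129)) = 11, since 11^2 = 121 <= 129 < 144 = 12^2.
Iterate m_{i+1} = d_i*a_i - m_i, d_{i+1} = (129 - m_{i+1}^2)/d_i, a_{i+1} = floor((a_0 + m_{i+1})/d_{i+1}):
  m_1 = 1*11 - 0 = 11, d_1 = (129 - 11^2)/1 = 8/1 = 8, a_1 = floor((11 + 11)/8) = 2.
  m_2 = 8*2 - 11 = 5, d_2 = (129 - 5^2)/8 = 104/8 = 13, a_2 = floor((11 + 5)/13) = 1.
  m_3 = 13*1 - 5 = 8, d_3 = (129 - 8^2)/13 = 65/13 = 5, a_3 = floor((11 + 8)/5) = 3.
  m_4 = 5*3 - 8 = 7, d_4 = (129 - 7^2)/5 = 80/5 = 16, a_4 = floor((11 + 7)/16) = 1.
  m_5 = 16*1 - 7 = 9, d_5 = (129 - 9^2)/16 = 48/16 = 3, a_5 = floor((11 + 9)/3) = 6.
  m_6 = 3*6 - 9 = 9, d_6 = (129 - 9^2)/3 = 48/3 = 16, a_6 = floor((11 + 9)/16) = 1.
  m_7 = 16*1 - 9 = 7, d_7 = (129 - 7^2)/16 = 80/16 = 5, a_7 = floor((11 + 7)/5) = 3.
  m_8 = 5*3 - 7 = 8, d_8 = (129 - 8^2)/5 = 65/5 = 13, a_8 = floor((11 + 8)/13) = 1.
  m_9 = 13*1 - 8 = 5, d_9 = (129 - 5^2)/13 = 104/13 = 8, a_9 = floor((11 + 5)/8) = 2.
  m_10 = 8*2 - 5 = 11, d_10 = (129 - 11^2)/8 = 8/8 = 1, a_10 = floor((11 + 11)/1) = 22.
  m_11 = 1*22 - 11 = 11, d_11 = (129 - 11^2)/1 = 8/1 = 8: (m_11, d_11) = (m_1, d_1) = (11, 8), so from here the quotients repeat a_1, ..., a_10; the period length is 10.
Hence the expansion of sqrt(129) is a_0 = 11 followed by the repeating block 2, 1, 3, 1, 6, 1, 3, 1, 2, 22 (period 10).

[11; (2, 1, 3, 1, 6, 1, 3, 1, 2, 22)]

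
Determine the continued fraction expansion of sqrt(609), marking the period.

Write x_i = (sqrt(609) + m_i)/d_i with (m_0, d_0) = (0, 1). a_0 = floor(sqrt(609)) = 24, since 24^2 = 576 <= 609 < 625 = 25^2.
Iterate m_{i+1} = d_i*a_i - m_i, d_{i+1} = (609 - m_{i+1}^2)/d_i, a_{i+1} = floor((a_0 + m_{i+1})/d_{i+1}):
  m_1 = 1*24 - 0 = 24, d_1 = (609 - 24^2)/1 = 33/1 = 33, a_1 = floor((24 + 24)/33) = 1.
  m_2 = 33*1 - 24 = 9, d_2 = (609 - 9^2)/33 = 528/33 = 16, a_2 = floor((24 + 9)/16) = 2.
  m_3 = 16*2 - 9 = 23, d_3 = (609 - 23^2)/16 = 80/16 = 5, a_3 = floor((24 + 23)/5) = 9.
  m_4 = 5*9 - 23 = 22, d_4 = (609 - 22^2)/5 = 125/5 = 25, a_4 = floor((24 + 22)/25) = 1.
  m_5 = 25*1 - 22 = 3, d_5 = (609 - 3^2)/25 = 600/25 = 24, a_5 = floor((24 + 3)/24) = 1.
  m_6 = 24*1 - 3 = 21, d_6 = (609 - 21^2)/24 = 168/24 = 7, a_6 = floor((24 + 21)/7) = 6.
  m_7 = 7*6 - 21 = 21, d_7 = (609 - 21^2)/7 = 168/7 = 24, a_7 = floor((24 + 21)/24) = 1.
  m_8 = 24*1 - 21 = 3, d_8 = (609 - 3^2)/24 = 600/24 = 25, a_8 = floor((24 + 3)/25) = 1.
  m_9 = 25*1 - 3 = 22, d_9 = (609 - 22^2)/25 = 125/25 = 5, a_9 = floor((24 + 22)/5) = 9.
  m_10 = 5*9 - 22 = 23, d_10 = (609 - 23^2)/5 = 80/5 = 16, a_10 = floor((24 + 23)/16) = 2.
  m_11 = 16*2 - 23 = 9, d_11 = (609 - 9^2)/16 = 528/16 = 33, a_11 = floor((24 + 9)/33) = 1.
  m_12 = 33*1 - 9 = 24, d_12 = (609 - 24^2)/33 = 33/33 = 1, a_12 = floor((24 + 24)/1) = 48.
  m_13 = 1*48 - 24 = 24, d_13 = (609 - 24^2)/1 = 33/1 = 33: (m_13, d_13) = (m_1, d_1) = (24, 33), so from here the quotients repeat a_1, ..., a_12; the period length is 12.
Hence the expansion of sqrt(609) is a_0 = 24 followed by the repeating block 1, 2, 9, 1, 1, 6, 1, 1, 9, 2, 1, 48 (period 12).

[24; (1, 2, 9, 1, 1, 6, 1, 1, 9, 2, 1, 48)]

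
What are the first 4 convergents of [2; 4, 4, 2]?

Using the convergent recurrence p_i = a_i*p_{i-1} + p_{i-2}, q_i = a_i*q_{i-1} + q_{i-2} with p_{-2}=0, p_{-1}=1, q_{-2}=1, q_{-1}=0:
  i=0: a_0=2, p_0 = 2*1 + 0 = 2, q_0 = 2*0 + 1 = 1.
  i=1: a_1=4, p_1 = 4*2 + 1 = 9, q_1 = 4*1 + 0 = 4.
  i=2: a_2=4, p_2 = 4*9 + 2 = 38, q_2 = 4*4 + 1 = 17.
  i=3: a_3=2, p_3 = 2*38 + 9 = 85, q_3 = 2*17 + 4 = 38.

2/1, 9/4, 38/17, 85/38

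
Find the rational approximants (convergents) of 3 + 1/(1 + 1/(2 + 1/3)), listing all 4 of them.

3/1, 4/1, 11/3, 37/10

Using the convergent recurrence p_i = a_i*p_{i-1} + p_{i-2}, q_i = a_i*q_{i-1} + q_{i-2} with p_{-2}=0, p_{-1}=1, q_{-2}=1, q_{-1}=0:
  i=0: a_0=3, p_0 = 3*1 + 0 = 3, q_0 = 3*0 + 1 = 1.
  i=1: a_1=1, p_1 = 1*3 + 1 = 4, q_1 = 1*1 + 0 = 1.
  i=2: a_2=2, p_2 = 2*4 + 3 = 11, q_2 = 2*1 + 1 = 3.
  i=3: a_3=3, p_3 = 3*11 + 4 = 37, q_3 = 3*3 + 1 = 10.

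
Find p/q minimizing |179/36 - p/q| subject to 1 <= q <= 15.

5/1

Expand x = 179/36 as a continued fraction with the Euclidean algorithm:
  179 = 4*36 + 35, so a_0 = 4.
  36 = 1*35 + 1, so a_1 = 1.
  35 = 35*1 + 0, so a_2 = 35.
so x = [4; 1, 35].
Convergents (p_i = a_i*p_{i-1} + p_{i-2}, q_i = a_i*q_{i-1} + q_{i-2} with p_{-2}=0, p_{-1}=1, q_{-2}=1, q_{-1}=0), until the denominator exceeds 15:
  i=0: a_0=4, p_0 = 4*1 + 0 = 4, q_0 = 4*0 + 1 = 1.
  i=1: a_1=1, p_1 = 1*4 + 1 = 5, q_1 = 1*1 + 0 = 1.
  i=2: a_2=35, p_2 = 35*5 + 4 = 179, q_2 = 35*1 + 1 = 36.
q_2 = 36 > 15, so the last convergent with denominator <= 15 is p_1/q_1 = 5/1.
The closest fraction with denominator <= 15 is either p_1/q_1 or the intermediate fraction (k*p_1 + p_0)/(k*q_1 + q_0) with the largest k >= 1 whose denominator stays <= 15; these approach x as k grows, and every other convergent or intermediate fraction in range is farther away.
Largest k: floor((15 - q_0)/q_1) = floor((15 - 1)/1) = 14.
That gives (14*5 + 4)/(14*1 + 1) = 74/15.
Compare the errors: |x - 5/1| = |179*1 - 5*36|/(36*1) = 1/36, and |x - 74/15| = |179*15 - 74*36|/(36*15) = 21/540.
Cross-multiplying, 1*540 = 540 < 756 = 21*36, so 1/36 is smaller: the convergent 5/1 is closer to x than 74/15.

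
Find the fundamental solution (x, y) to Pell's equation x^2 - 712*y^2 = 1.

(x, y) = (1601, 60)

First expand sqrt(712) as a continued fraction. With x_i = (sqrt(712) + m_i)/d_i and (m_0, d_0) = (0, 1): a_0 = floor(sqrt(712)) = 26, since 26^2 = 676 <= 712 < 729 = 27^2.
Iterate m_{i+1} = d_i*a_i - m_i, d_{i+1} = (712 - m_{i+1}^2)/d_i, a_{i+1} = floor((a_0 + m_{i+1})/d_{i+1}):
  m_1 = 1*26 - 0 = 26, d_1 = (712 - 26^2)/1 = 36/1 = 36, a_1 = floor((26 + 26)/36) = 1.
  m_2 = 36*1 - 26 = 10, d_2 = (712 - 10^2)/36 = 612/36 = 17, a_2 = floor((26 + 10)/17) = 2.
  m_3 = 17*2 - 10 = 24, d_3 = (712 - 24^2)/17 = 136/17 = 8, a_3 = floor((26 + 24)/8) = 6.
  m_4 = 8*6 - 24 = 24, d_4 = (712 - 24^2)/8 = 136/8 = 17, a_4 = floor((26 + 24)/17) = 2.
  m_5 = 17*2 - 24 = 10, d_5 = (712 - 10^2)/17 = 612/17 = 36, a_5 = floor((26 + 10)/36) = 1.
  m_6 = 36*1 - 10 = 26, d_6 = (712 - 26^2)/36 = 36/36 = 1, a_6 = floor((26 + 26)/1) = 52.
  m_7 = 1*52 - 26 = 26, d_7 = (712 - 26^2)/1 = 36/1 = 36: (m_7, d_7) = (m_1, d_1) = (26, 36), so from here the quotients repeat a_1, ..., a_6; the period length is 6.
So sqrt(712) = [26; (1, 2, 6, 2, 1, 52)] with period length k = 6.
k is even, so the fundamental solution of x^2 - 712y^2 = 1 is (p_{k-1}, q_{k-1}) = (p_5, q_5); compute convergents through index 5.
Convergents (p_i = a_i*p_{i-1} + p_{i-2}, q_i = a_i*q_{i-1} + q_{i-2} with p_{-2}=0, p_{-1}=1, q_{-2}=1, q_{-1}=0):
  i=0: a_0=26, p_0 = 26*1 + 0 = 26, q_0 = 26*0 + 1 = 1.
  i=1: a_1=1, p_1 = 1*26 + 1 = 27, q_1 = 1*1 + 0 = 1.
  i=2: a_2=2, p_2 = 2*27 + 26 = 80, q_2 = 2*1 + 1 = 3.
  i=3: a_3=6, p_3 = 6*80 + 27 = 507, q_3 = 6*3 + 1 = 19.
  i=4: a_4=2, p_4 = 2*507 + 80 = 1094, q_4 = 2*19 + 3 = 41.
  i=5: a_5=1, p_5 = 1*1094 + 507 = 1601, q_5 = 1*41 + 19 = 60.
Check: 1601^2 - 712*60^2 = 2563201 - 2563200 = 1, so (x, y) = (1601, 60) solves the equation, and by the theorem it is the least positive solution.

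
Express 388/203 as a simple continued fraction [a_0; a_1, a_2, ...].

[1; 1, 10, 3, 1, 1, 2]

Run the Euclidean algorithm on 388 and 203; the successive quotients are the partial quotients a_0, a_1, ... (each step inverts the fractional part left over by the previous one):
  388 = 1*203 + 185, so a_0 = 1.
  203 = 1*185 + 18, so a_1 = 1.
  185 = 10*18 + 5, so a_2 = 10.
  18 = 3*5 + 3, so a_3 = 3.
  5 = 1*3 + 2, so a_4 = 1.
  3 = 1*2 + 1, so a_5 = 1.
  2 = 2*1 + 0, so a_6 = 2.
The remainder reaches 0 after 7 divisions, so the expansion has 7 partial quotients, read off in order.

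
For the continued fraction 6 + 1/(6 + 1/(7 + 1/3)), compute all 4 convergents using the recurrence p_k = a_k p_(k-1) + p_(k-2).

6/1, 37/6, 265/43, 832/135

Using the convergent recurrence p_i = a_i*p_{i-1} + p_{i-2}, q_i = a_i*q_{i-1} + q_{i-2} with p_{-2}=0, p_{-1}=1, q_{-2}=1, q_{-1}=0:
  i=0: a_0=6, p_0 = 6*1 + 0 = 6, q_0 = 6*0 + 1 = 1.
  i=1: a_1=6, p_1 = 6*6 + 1 = 37, q_1 = 6*1 + 0 = 6.
  i=2: a_2=7, p_2 = 7*37 + 6 = 265, q_2 = 7*6 + 1 = 43.
  i=3: a_3=3, p_3 = 3*265 + 37 = 832, q_3 = 3*43 + 6 = 135.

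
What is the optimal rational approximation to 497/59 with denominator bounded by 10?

59/7

Expand x = 497/59 as a continued fraction with the Euclidean algorithm:
  497 = 8*59 + 25, so a_0 = 8.
  59 = 2*25 + 9, so a_1 = 2.
  25 = 2*9 + 7, so a_2 = 2.
  9 = 1*7 + 2, so a_3 = 1.
  7 = 3*2 + 1, so a_4 = 3.
  2 = 2*1 + 0, so a_5 = 2.
so x = [8; 2, 2, 1, 3, 2].
Convergents (p_i = a_i*p_{i-1} + p_{i-2}, q_i = a_i*q_{i-1} + q_{i-2} with p_{-2}=0, p_{-1}=1, q_{-2}=1, q_{-1}=0), until the denominator exceeds 10:
  i=0: a_0=8, p_0 = 8*1 + 0 = 8, q_0 = 8*0 + 1 = 1.
  i=1: a_1=2, p_1 = 2*8 + 1 = 17, q_1 = 2*1 + 0 = 2.
  i=2: a_2=2, p_2 = 2*17 + 8 = 42, q_2 = 2*2 + 1 = 5.
  i=3: a_3=1, p_3 = 1*42 + 17 = 59, q_3 = 1*5 + 2 = 7.
  i=4: a_4=3, p_4 = 3*59 + 42 = 219, q_4 = 3*7 + 5 = 26.
q_4 = 26 > 10, so the last convergent with denominator <= 10 is p_3/q_3 = 59/7.
The closest fraction with denominator <= 10 is either p_3/q_3 or the intermediate fraction (k*p_3 + p_2)/(k*q_3 + q_2) with the largest k >= 1 whose denominator stays <= 10; these approach x as k grows, and every other convergent or intermediate fraction in range is farther away.
Largest k: floor((10 - q_2)/q_3) = floor((10 - 5)/7) = 0.
Since k = 0, no intermediate fraction beyond p_3/q_3 has denominator <= 10, so the convergent 59/7 is the closest (its error is |497*7 - 59*59|/(59*7) = 2/413).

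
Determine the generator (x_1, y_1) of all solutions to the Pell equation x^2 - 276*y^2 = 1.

(x, y) = (7775, 468)

First expand sqrt(276) as a continued fraction. With x_i = (sqrt(276) + m_i)/d_i and (m_0, d_0) = (0, 1): a_0 = floor(sqrt(276)) = 16, since 16^2 = 256 <= 276 < 289 = 17^2.
Iterate m_{i+1} = d_i*a_i - m_i, d_{i+1} = (276 - m_{i+1}^2)/d_i, a_{i+1} = floor((a_0 + m_{i+1})/d_{i+1}):
  m_1 = 1*16 - 0 = 16, d_1 = (276 - 16^2)/1 = 20/1 = 20, a_1 = floor((16 + 16)/20) = 1.
  m_2 = 20*1 - 16 = 4, d_2 = (276 - 4^2)/20 = 260/20 = 13, a_2 = floor((16 + 4)/13) = 1.
  m_3 = 13*1 - 4 = 9, d_3 = (276 - 9^2)/13 = 195/13 = 15, a_3 = floor((16 + 9)/15) = 1.
  m_4 = 15*1 - 9 = 6, d_4 = (276 - 6^2)/15 = 240/15 = 16, a_4 = floor((16 + 6)/16) = 1.
  m_5 = 16*1 - 6 = 10, d_5 = (276 - 10^2)/16 = 176/16 = 11, a_5 = floor((16 + 10)/11) = 2.
  m_6 = 11*2 - 10 = 12, d_6 = (276 - 12^2)/11 = 132/11 = 12, a_6 = floor((16 + 12)/12) = 2.
  m_7 = 12*2 - 12 = 12, d_7 = (276 - 12^2)/12 = 132/12 = 11, a_7 = floor((16 + 12)/11) = 2.
  m_8 = 11*2 - 12 = 10, d_8 = (276 - 10^2)/11 = 176/11 = 16, a_8 = floor((16 + 10)/16) = 1.
  m_9 = 16*1 - 10 = 6, d_9 = (276 - 6^2)/16 = 240/16 = 15, a_9 = floor((16 + 6)/15) = 1.
  m_10 = 15*1 - 6 = 9, d_10 = (276 - 9^2)/15 = 195/15 = 13, a_10 = floor((16 + 9)/13) = 1.
  m_11 = 13*1 - 9 = 4, d_11 = (276 - 4^2)/13 = 260/13 = 20, a_11 = floor((16 + 4)/20) = 1.
  m_12 = 20*1 - 4 = 16, d_12 = (276 - 16^2)/20 = 20/20 = 1, a_12 = floor((16 + 16)/1) = 32.
  m_13 = 1*32 - 16 = 16, d_13 = (276 - 16^2)/1 = 20/1 = 20: (m_13, d_13) = (m_1, d_1) = (16, 20), so from here the quotients repeat a_1, ..., a_12; the period length is 12.
So sqrt(276) = [16; (1, 1, 1, 1, 2, 2, 2, 1, 1, 1, 1, 32)] with period length k = 12.
k is even, so the fundamental solution of x^2 - 276y^2 = 1 is (p_{k-1}, q_{k-1}) = (p_11, q_11); compute convergents through index 11.
Convergents (p_i = a_i*p_{i-1} + p_{i-2}, q_i = a_i*q_{i-1} + q_{i-2} with p_{-2}=0, p_{-1}=1, q_{-2}=1, q_{-1}=0):
  i=0: a_0=16, p_0 = 16*1 + 0 = 16, q_0 = 16*0 + 1 = 1.
  i=1: a_1=1, p_1 = 1*16 + 1 = 17, q_1 = 1*1 + 0 = 1.
  i=2: a_2=1, p_2 = 1*17 + 16 = 33, q_2 = 1*1 + 1 = 2.
  i=3: a_3=1, p_3 = 1*33 + 17 = 50, q_3 = 1*2 + 1 = 3.
  i=4: a_4=1, p_4 = 1*50 + 33 = 83, q_4 = 1*3 + 2 = 5.
  i=5: a_5=2, p_5 = 2*83 + 50 = 216, q_5 = 2*5 + 3 = 13.
  i=6: a_6=2, p_6 = 2*216 + 83 = 515, q_6 = 2*13 + 5 = 31.
  i=7: a_7=2, p_7 = 2*515 + 216 = 1246, q_7 = 2*31 + 13 = 75.
  i=8: a_8=1, p_8 = 1*1246 + 515 = 1761, q_8 = 1*75 + 31 = 106.
  i=9: a_9=1, p_9 = 1*1761 + 1246 = 3007, q_9 = 1*106 + 75 = 181.
  i=10: a_10=1, p_10 = 1*3007 + 1761 = 4768, q_10 = 1*181 + 106 = 287.
  i=11: a_11=1, p_11 = 1*4768 + 3007 = 7775, q_11 = 1*287 + 181 = 468.
Check: 7775^2 - 276*468^2 = 60450625 - 60450624 = 1, so (x, y) = (7775, 468) solves the equation, and by the theorem it is the least positive solution.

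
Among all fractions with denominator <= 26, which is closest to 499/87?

Expand x = 499/87 as a continued fraction with the Euclidean algorithm:
  499 = 5*87 + 64, so a_0 = 5.
  87 = 1*64 + 23, so a_1 = 1.
  64 = 2*23 + 18, so a_2 = 2.
  23 = 1*18 + 5, so a_3 = 1.
  18 = 3*5 + 3, so a_4 = 3.
  5 = 1*3 + 2, so a_5 = 1.
  3 = 1*2 + 1, so a_6 = 1.
  2 = 2*1 + 0, so a_7 = 2.
so x = [5; 1, 2, 1, 3, 1, 1, 2].
Convergents (p_i = a_i*p_{i-1} + p_{i-2}, q_i = a_i*q_{i-1} + q_{i-2} with p_{-2}=0, p_{-1}=1, q_{-2}=1, q_{-1}=0), until the denominator exceeds 26:
  i=0: a_0=5, p_0 = 5*1 + 0 = 5, q_0 = 5*0 + 1 = 1.
  i=1: a_1=1, p_1 = 1*5 + 1 = 6, q_1 = 1*1 + 0 = 1.
  i=2: a_2=2, p_2 = 2*6 + 5 = 17, q_2 = 2*1 + 1 = 3.
  i=3: a_3=1, p_3 = 1*17 + 6 = 23, q_3 = 1*3 + 1 = 4.
  i=4: a_4=3, p_4 = 3*23 + 17 = 86, q_4 = 3*4 + 3 = 15.
  i=5: a_5=1, p_5 = 1*86 + 23 = 109, q_5 = 1*15 + 4 = 19.
  i=6: a_6=1, p_6 = 1*109 + 86 = 195, q_6 = 1*19 + 15 = 34.
q_6 = 34 > 26, so the last convergent with denominator <= 26 is p_5/q_5 = 109/19.
The closest fraction with denominator <= 26 is either p_5/q_5 or the intermediate fraction (k*p_5 + p_4)/(k*q_5 + q_4) with the largest k >= 1 whose denominator stays <= 26; these approach x as k grows, and every other convergent or intermediate fraction in range is farther away.
Largest k: floor((26 - q_4)/q_5) = floor((26 - 15)/19) = 0.
Since k = 0, no intermediate fraction beyond p_5/q_5 has denominator <= 26, so the convergent 109/19 is the closest (its error is |499*19 - 109*87|/(87*19) = 2/1653).

109/19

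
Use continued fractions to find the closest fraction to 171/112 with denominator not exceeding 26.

29/19

Expand x = 171/112 as a continued fraction with the Euclidean algorithm:
  171 = 1*112 + 59, so a_0 = 1.
  112 = 1*59 + 53, so a_1 = 1.
  59 = 1*53 + 6, so a_2 = 1.
  53 = 8*6 + 5, so a_3 = 8.
  6 = 1*5 + 1, so a_4 = 1.
  5 = 5*1 + 0, so a_5 = 5.
so x = [1; 1, 1, 8, 1, 5].
Convergents (p_i = a_i*p_{i-1} + p_{i-2}, q_i = a_i*q_{i-1} + q_{i-2} with p_{-2}=0, p_{-1}=1, q_{-2}=1, q_{-1}=0), until the denominator exceeds 26:
  i=0: a_0=1, p_0 = 1*1 + 0 = 1, q_0 = 1*0 + 1 = 1.
  i=1: a_1=1, p_1 = 1*1 + 1 = 2, q_1 = 1*1 + 0 = 1.
  i=2: a_2=1, p_2 = 1*2 + 1 = 3, q_2 = 1*1 + 1 = 2.
  i=3: a_3=8, p_3 = 8*3 + 2 = 26, q_3 = 8*2 + 1 = 17.
  i=4: a_4=1, p_4 = 1*26 + 3 = 29, q_4 = 1*17 + 2 = 19.
  i=5: a_5=5, p_5 = 5*29 + 26 = 171, q_5 = 5*19 + 17 = 112.
q_5 = 112 > 26, so the last convergent with denominator <= 26 is p_4/q_4 = 29/19.
The closest fraction with denominator <= 26 is either p_4/q_4 or the intermediate fraction (k*p_4 + p_3)/(k*q_4 + q_3) with the largest k >= 1 whose denominator stays <= 26; these approach x as k grows, and every other convergent or intermediate fraction in range is farther away.
Largest k: floor((26 - q_3)/q_4) = floor((26 - 17)/19) = 0.
Since k = 0, no intermediate fraction beyond p_4/q_4 has denominator <= 26, so the convergent 29/19 is the closest (its error is |171*19 - 29*112|/(112*19) = 1/2128).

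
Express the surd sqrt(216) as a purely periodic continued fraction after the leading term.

[14; (1, 2, 3, 2, 1, 28)]

Write x_i = (sqrt(216) + m_i)/d_i with (m_0, d_0) = (0, 1). a_0 = floor(sqrt(216)) = 14, since 14^2 = 196 <= 216 < 225 = 15^2.
Iterate m_{i+1} = d_i*a_i - m_i, d_{i+1} = (216 - m_{i+1}^2)/d_i, a_{i+1} = floor((a_0 + m_{i+1})/d_{i+1}):
  m_1 = 1*14 - 0 = 14, d_1 = (216 - 14^2)/1 = 20/1 = 20, a_1 = floor((14 + 14)/20) = 1.
  m_2 = 20*1 - 14 = 6, d_2 = (216 - 6^2)/20 = 180/20 = 9, a_2 = floor((14 + 6)/9) = 2.
  m_3 = 9*2 - 6 = 12, d_3 = (216 - 12^2)/9 = 72/9 = 8, a_3 = floor((14 + 12)/8) = 3.
  m_4 = 8*3 - 12 = 12, d_4 = (216 - 12^2)/8 = 72/8 = 9, a_4 = floor((14 + 12)/9) = 2.
  m_5 = 9*2 - 12 = 6, d_5 = (216 - 6^2)/9 = 180/9 = 20, a_5 = floor((14 + 6)/20) = 1.
  m_6 = 20*1 - 6 = 14, d_6 = (216 - 14^2)/20 = 20/20 = 1, a_6 = floor((14 + 14)/1) = 28.
  m_7 = 1*28 - 14 = 14, d_7 = (216 - 14^2)/1 = 20/1 = 20: (m_7, d_7) = (m_1, d_1) = (14, 20), so from here the quotients repeat a_1, ..., a_6; the period length is 6.
Hence the expansion of sqrt(216) is a_0 = 14 followed by the repeating block 1, 2, 3, 2, 1, 28 (period 6).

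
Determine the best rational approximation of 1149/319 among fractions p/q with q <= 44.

Expand x = 1149/319 as a continued fraction with the Euclidean algorithm:
  1149 = 3*319 + 192, so a_0 = 3.
  319 = 1*192 + 127, so a_1 = 1.
  192 = 1*127 + 65, so a_2 = 1.
  127 = 1*65 + 62, so a_3 = 1.
  65 = 1*62 + 3, so a_4 = 1.
  62 = 20*3 + 2, so a_5 = 20.
  3 = 1*2 + 1, so a_6 = 1.
  2 = 2*1 + 0, so a_7 = 2.
so x = [3; 1, 1, 1, 1, 20, 1, 2].
Convergents (p_i = a_i*p_{i-1} + p_{i-2}, q_i = a_i*q_{i-1} + q_{i-2} with p_{-2}=0, p_{-1}=1, q_{-2}=1, q_{-1}=0), until the denominator exceeds 44:
  i=0: a_0=3, p_0 = 3*1 + 0 = 3, q_0 = 3*0 + 1 = 1.
  i=1: a_1=1, p_1 = 1*3 + 1 = 4, q_1 = 1*1 + 0 = 1.
  i=2: a_2=1, p_2 = 1*4 + 3 = 7, q_2 = 1*1 + 1 = 2.
  i=3: a_3=1, p_3 = 1*7 + 4 = 11, q_3 = 1*2 + 1 = 3.
  i=4: a_4=1, p_4 = 1*11 + 7 = 18, q_4 = 1*3 + 2 = 5.
  i=5: a_5=20, p_5 = 20*18 + 11 = 371, q_5 = 20*5 + 3 = 103.
q_5 = 103 > 44, so the last convergent with denominator <= 44 is p_4/q_4 = 18/5.
The closest fraction with denominator <= 44 is either p_4/q_4 or the intermediate fraction (k*p_4 + p_3)/(k*q_4 + q_3) with the largest k >= 1 whose denominator stays <= 44; these approach x as k grows, and every other convergent or intermediate fraction in range is farther away.
Largest k: floor((44 - q_3)/q_4) = floor((44 - 3)/5) = 8.
That gives (8*18 + 11)/(8*5 + 3) = 155/43.
Compare the errors: |x - 18/5| = |1149*5 - 18*319|/(319*5) = 3/1595, and |x - 155/43| = |1149*43 - 155*319|/(319*43) = 38/13717.
Cross-multiplying, 3*13717 = 41151 < 60610 = 38*1595, so 3/1595 is smaller: the convergent 18/5 is closer to x than 155/43.

18/5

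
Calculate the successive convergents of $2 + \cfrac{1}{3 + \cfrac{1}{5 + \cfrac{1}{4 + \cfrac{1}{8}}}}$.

2/1, 7/3, 37/16, 155/67, 1277/552

Using the convergent recurrence p_i = a_i*p_{i-1} + p_{i-2}, q_i = a_i*q_{i-1} + q_{i-2} with p_{-2}=0, p_{-1}=1, q_{-2}=1, q_{-1}=0:
  i=0: a_0=2, p_0 = 2*1 + 0 = 2, q_0 = 2*0 + 1 = 1.
  i=1: a_1=3, p_1 = 3*2 + 1 = 7, q_1 = 3*1 + 0 = 3.
  i=2: a_2=5, p_2 = 5*7 + 2 = 37, q_2 = 5*3 + 1 = 16.
  i=3: a_3=4, p_3 = 4*37 + 7 = 155, q_3 = 4*16 + 3 = 67.
  i=4: a_4=8, p_4 = 8*155 + 37 = 1277, q_4 = 8*67 + 16 = 552.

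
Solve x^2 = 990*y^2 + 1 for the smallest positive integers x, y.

(x, y) = (881, 28)

First expand sqrt(990) as a continued fraction. With x_i = (sqrt(990) + m_i)/d_i and (m_0, d_0) = (0, 1): a_0 = floor(sqrt(990)) = 31, since 31^2 = 961 <= 990 < 1024 = 32^2.
Iterate m_{i+1} = d_i*a_i - m_i, d_{i+1} = (990 - m_{i+1}^2)/d_i, a_{i+1} = floor((a_0 + m_{i+1})/d_{i+1}):
  m_1 = 1*31 - 0 = 31, d_1 = (990 - 31^2)/1 = 29/1 = 29, a_1 = floor((31 + 31)/29) = 2.
  m_2 = 29*2 - 31 = 27, d_2 = (990 - 27^2)/29 = 261/29 = 9, a_2 = floor((31 + 27)/9) = 6.
  m_3 = 9*6 - 27 = 27, d_3 = (990 - 27^2)/9 = 261/9 = 29, a_3 = floor((31 + 27)/29) = 2.
  m_4 = 29*2 - 27 = 31, d_4 = (990 - 31^2)/29 = 29/29 = 1, a_4 = floor((31 + 31)/1) = 62.
  m_5 = 1*62 - 31 = 31, d_5 = (990 - 31^2)/1 = 29/1 = 29: (m_5, d_5) = (m_1, d_1) = (31, 29), so from here the quotients repeat a_1, ..., a_4; the period length is 4.
So sqrt(990) = [31; (2, 6, 2, 62)] with period length k = 4.
k is even, so the fundamental solution of x^2 - 990y^2 = 1 is (p_{k-1}, q_{k-1}) = (p_3, q_3); compute convergents through index 3.
Convergents (p_i = a_i*p_{i-1} + p_{i-2}, q_i = a_i*q_{i-1} + q_{i-2} with p_{-2}=0, p_{-1}=1, q_{-2}=1, q_{-1}=0):
  i=0: a_0=31, p_0 = 31*1 + 0 = 31, q_0 = 31*0 + 1 = 1.
  i=1: a_1=2, p_1 = 2*31 + 1 = 63, q_1 = 2*1 + 0 = 2.
  i=2: a_2=6, p_2 = 6*63 + 31 = 409, q_2 = 6*2 + 1 = 13.
  i=3: a_3=2, p_3 = 2*409 + 63 = 881, q_3 = 2*13 + 2 = 28.
Check: 881^2 - 990*28^2 = 776161 - 776160 = 1, so (x, y) = (881, 28) solves the equation, and by the theorem it is the least positive solution.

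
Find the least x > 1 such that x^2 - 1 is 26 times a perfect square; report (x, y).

First expand sqrt(26) as a continued fraction. With x_i = (sqrt(26) + m_i)/d_i and (m_0, d_0) = (0, 1): a_0 = floor(sqrt(26)) = 5, since 5^2 = 25 <= 26 < 36 = 6^2.
Iterate m_{i+1} = d_i*a_i - m_i, d_{i+1} = (26 - m_{i+1}^2)/d_i, a_{i+1} = floor((a_0 + m_{i+1})/d_{i+1}):
  m_1 = 1*5 - 0 = 5, d_1 = (26 - 5^2)/1 = 1/1 = 1, a_1 = floor((5 + 5)/1) = 10.
  m_2 = 1*10 - 5 = 5, d_2 = (26 - 5^2)/1 = 1/1 = 1: (m_2, d_2) = (m_1, d_1) = (5, 1), so from here the quotient a_1 repeats; the period length is 1.
So sqrt(26) = [5; (10)] with period length k = 1.
k is odd, so (p_{k-1}, q_{k-1}) only solves x^2 - 26y^2 = -1 and the fundamental solution of x^2 - 26y^2 = 1 is (p_{2k-1}, q_{2k-1}) = (p_1, q_1); compute convergents through index 1, running through the period twice.
Convergents (p_i = a_i*p_{i-1} + p_{i-2}, q_i = a_i*q_{i-1} + q_{i-2} with p_{-2}=0, p_{-1}=1, q_{-2}=1, q_{-1}=0):
  i=0: a_0=5, p_0 = 5*1 + 0 = 5, q_0 = 5*0 + 1 = 1.
  i=1: a_1=10, p_1 = 10*5 + 1 = 51, q_1 = 10*1 + 0 = 10.
Indeed p_0^2 - 26*q_0^2 = 25 - 26 = -1, not +1.
Check: 51^2 - 26*10^2 = 2601 - 2600 = 1, so (x, y) = (51, 10) solves the equation, and by the theorem it is the least positive solution.

(x, y) = (51, 10)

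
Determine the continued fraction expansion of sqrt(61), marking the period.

Write x_i = (sqrt(61) + m_i)/d_i with (m_0, d_0) = (0, 1). a_0 = floor(sqrt(61)) = 7, since 7^2 = 49 <= 61 < 64 = 8^2.
Iterate m_{i+1} = d_i*a_i - m_i, d_{i+1} = (61 - m_{i+1}^2)/d_i, a_{i+1} = floor((a_0 + m_{i+1})/d_{i+1}):
  m_1 = 1*7 - 0 = 7, d_1 = (61 - 7^2)/1 = 12/1 = 12, a_1 = floor((7 + 7)/12) = 1.
  m_2 = 12*1 - 7 = 5, d_2 = (61 - 5^2)/12 = 36/12 = 3, a_2 = floor((7 + 5)/3) = 4.
  m_3 = 3*4 - 5 = 7, d_3 = (61 - 7^2)/3 = 12/3 = 4, a_3 = floor((7 + 7)/4) = 3.
  m_4 = 4*3 - 7 = 5, d_4 = (61 - 5^2)/4 = 36/4 = 9, a_4 = floor((7 + 5)/9) = 1.
  m_5 = 9*1 - 5 = 4, d_5 = (61 - 4^2)/9 = 45/9 = 5, a_5 = floor((7 + 4)/5) = 2.
  m_6 = 5*2 - 4 = 6, d_6 = (61 - 6^2)/5 = 25/5 = 5, a_6 = floor((7 + 6)/5) = 2.
  m_7 = 5*2 - 6 = 4, d_7 = (61 - 4^2)/5 = 45/5 = 9, a_7 = floor((7 + 4)/9) = 1.
  m_8 = 9*1 - 4 = 5, d_8 = (61 - 5^2)/9 = 36/9 = 4, a_8 = floor((7 + 5)/4) = 3.
  m_9 = 4*3 - 5 = 7, d_9 = (61 - 7^2)/4 = 12/4 = 3, a_9 = floor((7 + 7)/3) = 4.
  m_10 = 3*4 - 7 = 5, d_10 = (61 - 5^2)/3 = 36/3 = 12, a_10 = floor((7 + 5)/12) = 1.
  m_11 = 12*1 - 5 = 7, d_11 = (61 - 7^2)/12 = 12/12 = 1, a_11 = floor((7 + 7)/1) = 14.
  m_12 = 1*14 - 7 = 7, d_12 = (61 - 7^2)/1 = 12/1 = 12: (m_12, d_12) = (m_1, d_1) = (7, 12), so from here the quotients repeat a_1, ..., a_11; the period length is 11.
Hence the expansion of sqrt(61) is a_0 = 7 followed by the repeating block 1, 4, 3, 1, 2, 2, 1, 3, 4, 1, 14 (period 11).

[7; (1, 4, 3, 1, 2, 2, 1, 3, 4, 1, 14)]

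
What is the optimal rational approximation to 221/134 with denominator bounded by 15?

Expand x = 221/134 as a continued fraction with the Euclidean algorithm:
  221 = 1*134 + 87, so a_0 = 1.
  134 = 1*87 + 47, so a_1 = 1.
  87 = 1*47 + 40, so a_2 = 1.
  47 = 1*40 + 7, so a_3 = 1.
  40 = 5*7 + 5, so a_4 = 5.
  7 = 1*5 + 2, so a_5 = 1.
  5 = 2*2 + 1, so a_6 = 2.
  2 = 2*1 + 0, so a_7 = 2.
so x = [1; 1, 1, 1, 5, 1, 2, 2].
Convergents (p_i = a_i*p_{i-1} + p_{i-2}, q_i = a_i*q_{i-1} + q_{i-2} with p_{-2}=0, p_{-1}=1, q_{-2}=1, q_{-1}=0), until the denominator exceeds 15:
  i=0: a_0=1, p_0 = 1*1 + 0 = 1, q_0 = 1*0 + 1 = 1.
  i=1: a_1=1, p_1 = 1*1 + 1 = 2, q_1 = 1*1 + 0 = 1.
  i=2: a_2=1, p_2 = 1*2 + 1 = 3, q_2 = 1*1 + 1 = 2.
  i=3: a_3=1, p_3 = 1*3 + 2 = 5, q_3 = 1*2 + 1 = 3.
  i=4: a_4=5, p_4 = 5*5 + 3 = 28, q_4 = 5*3 + 2 = 17.
q_4 = 17 > 15, so the last convergent with denominator <= 15 is p_3/q_3 = 5/3.
The closest fraction with denominator <= 15 is either p_3/q_3 or the intermediate fraction (k*p_3 + p_2)/(k*q_3 + q_2) with the largest k >= 1 whose denominator stays <= 15; these approach x as k grows, and every other convergent or intermediate fraction in range is farther away.
Largest k: floor((15 - q_2)/q_3) = floor((15 - 2)/3) = 4.
That gives (4*5 + 3)/(4*3 + 2) = 23/14.
Compare the errors: |x - 5/3| = |221*3 - 5*134|/(134*3) = 7/402, and |x - 23/14| = |221*14 - 23*134|/(134*14) = 12/1876.
Cross-multiplying, 12*402 = 4824 < 13132 = 7*1876, so 12/1876 is smaller: the intermediate fraction 23/14 is closer to x than 5/3.

23/14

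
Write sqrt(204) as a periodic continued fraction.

Write x_i = (sqrt(204) + m_i)/d_i with (m_0, d_0) = (0, 1). a_0 = floor(sqrt(204)) = 14, since 14^2 = 196 <= 204 < 225 = 15^2.
Iterate m_{i+1} = d_i*a_i - m_i, d_{i+1} = (204 - m_{i+1}^2)/d_i, a_{i+1} = floor((a_0 + m_{i+1})/d_{i+1}):
  m_1 = 1*14 - 0 = 14, d_1 = (204 - 14^2)/1 = 8/1 = 8, a_1 = floor((14 + 14)/8) = 3.
  m_2 = 8*3 - 14 = 10, d_2 = (204 - 10^2)/8 = 104/8 = 13, a_2 = floor((14 + 10)/13) = 1.
  m_3 = 13*1 - 10 = 3, d_3 = (204 - 3^2)/13 = 195/13 = 15, a_3 = floor((14 + 3)/15) = 1.
  m_4 = 15*1 - 3 = 12, d_4 = (204 - 12^2)/15 = 60/15 = 4, a_4 = floor((14 + 12)/4) = 6.
  m_5 = 4*6 - 12 = 12, d_5 = (204 - 12^2)/4 = 60/4 = 15, a_5 = floor((14 + 12)/15) = 1.
  m_6 = 15*1 - 12 = 3, d_6 = (204 - 3^2)/15 = 195/15 = 13, a_6 = floor((14 + 3)/13) = 1.
  m_7 = 13*1 - 3 = 10, d_7 = (204 - 10^2)/13 = 104/13 = 8, a_7 = floor((14 + 10)/8) = 3.
  m_8 = 8*3 - 10 = 14, d_8 = (204 - 14^2)/8 = 8/8 = 1, a_8 = floor((14 + 14)/1) = 28.
  m_9 = 1*28 - 14 = 14, d_9 = (204 - 14^2)/1 = 8/1 = 8: (m_9, d_9) = (m_1, d_1) = (14, 8), so from here the quotients repeat a_1, ..., a_8; the period length is 8.
Hence the expansion of sqrt(204) is a_0 = 14 followed by the repeating block 3, 1, 1, 6, 1, 1, 3, 28 (period 8).

[14; (3, 1, 1, 6, 1, 1, 3, 28)]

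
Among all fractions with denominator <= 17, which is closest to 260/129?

Expand x = 260/129 as a continued fraction with the Euclidean algorithm:
  260 = 2*129 + 2, so a_0 = 2.
  129 = 64*2 + 1, so a_1 = 64.
  2 = 2*1 + 0, so a_2 = 2.
so x = [2; 64, 2].
Convergents (p_i = a_i*p_{i-1} + p_{i-2}, q_i = a_i*q_{i-1} + q_{i-2} with p_{-2}=0, p_{-1}=1, q_{-2}=1, q_{-1}=0), until the denominator exceeds 17:
  i=0: a_0=2, p_0 = 2*1 + 0 = 2, q_0 = 2*0 + 1 = 1.
  i=1: a_1=64, p_1 = 64*2 + 1 = 129, q_1 = 64*1 + 0 = 64.
q_1 = 64 > 17, so the last convergent with denominator <= 17 is p_0/q_0 = 2/1.
The closest fraction with denominator <= 17 is either p_0/q_0 or the intermediate fraction (k*p_0 + p_{-1})/(k*q_0 + q_{-1}) with the largest k >= 1 whose denominator stays <= 17; these approach x as k grows, and every other convergent or intermediate fraction in range is farther away.
Largest k: floor((17 - q_{-1})/q_0) = floor((17 - 0)/1) = 17 (using the seeds p_{-1} = 1, q_{-1} = 0).
That gives (17*2 + 1)/(17*1 + 0) = 35/17.
Compare the errors: |x - 2/1| = |260*1 - 2*129|/(129*1) = 2/129, and |x - 35/17| = |260*17 - 35*129|/(129*17) = 95/2193.
Cross-multiplying, 2*2193 = 4386 < 12255 = 95*129, so 2/129 is smaller: the convergent 2/1 is closer to x than 35/17.

2/1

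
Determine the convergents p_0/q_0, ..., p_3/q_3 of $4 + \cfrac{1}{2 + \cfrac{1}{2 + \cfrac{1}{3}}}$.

4/1, 9/2, 22/5, 75/17

Using the convergent recurrence p_i = a_i*p_{i-1} + p_{i-2}, q_i = a_i*q_{i-1} + q_{i-2} with p_{-2}=0, p_{-1}=1, q_{-2}=1, q_{-1}=0:
  i=0: a_0=4, p_0 = 4*1 + 0 = 4, q_0 = 4*0 + 1 = 1.
  i=1: a_1=2, p_1 = 2*4 + 1 = 9, q_1 = 2*1 + 0 = 2.
  i=2: a_2=2, p_2 = 2*9 + 4 = 22, q_2 = 2*2 + 1 = 5.
  i=3: a_3=3, p_3 = 3*22 + 9 = 75, q_3 = 3*5 + 2 = 17.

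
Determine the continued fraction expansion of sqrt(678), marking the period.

[26; (26, 52)]

Write x_i = (sqrt(678) + m_i)/d_i with (m_0, d_0) = (0, 1). a_0 = floor(sqrt(678)) = 26, since 26^2 = 676 <= 678 < 729 = 27^2.
Iterate m_{i+1} = d_i*a_i - m_i, d_{i+1} = (678 - m_{i+1}^2)/d_i, a_{i+1} = floor((a_0 + m_{i+1})/d_{i+1}):
  m_1 = 1*26 - 0 = 26, d_1 = (678 - 26^2)/1 = 2/1 = 2, a_1 = floor((26 + 26)/2) = 26.
  m_2 = 2*26 - 26 = 26, d_2 = (678 - 26^2)/2 = 2/2 = 1, a_2 = floor((26 + 26)/1) = 52.
  m_3 = 1*52 - 26 = 26, d_3 = (678 - 26^2)/1 = 2/1 = 2: (m_3, d_3) = (m_1, d_1) = (26, 2), so from here the quotients repeat a_1, a_2; the period length is 2.
Hence the expansion of sqrt(678) is a_0 = 26 followed by the repeating block 26, 52 (period 2).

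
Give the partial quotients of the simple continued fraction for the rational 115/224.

[0; 1, 1, 18, 6]

Run the Euclidean algorithm on 115 and 224; the successive quotients are the partial quotients a_0, a_1, ... (each step inverts the fractional part left over by the previous one):
  115 = 0*224 + 115, so a_0 = 0.
  224 = 1*115 + 109, so a_1 = 1.
  115 = 1*109 + 6, so a_2 = 1.
  109 = 18*6 + 1, so a_3 = 18.
  6 = 6*1 + 0, so a_4 = 6.
The remainder reaches 0 after 5 divisions, so the expansion has 5 partial quotients, read off in order.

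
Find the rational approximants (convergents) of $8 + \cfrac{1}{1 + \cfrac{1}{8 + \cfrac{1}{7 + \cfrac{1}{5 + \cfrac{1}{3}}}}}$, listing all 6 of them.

8/1, 9/1, 80/9, 569/64, 2925/329, 9344/1051

Using the convergent recurrence p_i = a_i*p_{i-1} + p_{i-2}, q_i = a_i*q_{i-1} + q_{i-2} with p_{-2}=0, p_{-1}=1, q_{-2}=1, q_{-1}=0:
  i=0: a_0=8, p_0 = 8*1 + 0 = 8, q_0 = 8*0 + 1 = 1.
  i=1: a_1=1, p_1 = 1*8 + 1 = 9, q_1 = 1*1 + 0 = 1.
  i=2: a_2=8, p_2 = 8*9 + 8 = 80, q_2 = 8*1 + 1 = 9.
  i=3: a_3=7, p_3 = 7*80 + 9 = 569, q_3 = 7*9 + 1 = 64.
  i=4: a_4=5, p_4 = 5*569 + 80 = 2925, q_4 = 5*64 + 9 = 329.
  i=5: a_5=3, p_5 = 3*2925 + 569 = 9344, q_5 = 3*329 + 64 = 1051.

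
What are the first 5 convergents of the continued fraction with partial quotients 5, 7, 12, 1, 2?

Using the convergent recurrence p_i = a_i*p_{i-1} + p_{i-2}, q_i = a_i*q_{i-1} + q_{i-2} with p_{-2}=0, p_{-1}=1, q_{-2}=1, q_{-1}=0:
  i=0: a_0=5, p_0 = 5*1 + 0 = 5, q_0 = 5*0 + 1 = 1.
  i=1: a_1=7, p_1 = 7*5 + 1 = 36, q_1 = 7*1 + 0 = 7.
  i=2: a_2=12, p_2 = 12*36 + 5 = 437, q_2 = 12*7 + 1 = 85.
  i=3: a_3=1, p_3 = 1*437 + 36 = 473, q_3 = 1*85 + 7 = 92.
  i=4: a_4=2, p_4 = 2*473 + 437 = 1383, q_4 = 2*92 + 85 = 269.

5/1, 36/7, 437/85, 473/92, 1383/269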